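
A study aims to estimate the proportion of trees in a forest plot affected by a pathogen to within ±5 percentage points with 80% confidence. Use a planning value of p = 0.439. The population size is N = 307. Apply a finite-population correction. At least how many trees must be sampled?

107

For a proportion with margin E = 0.05 at 80% confidence, z = 1.282.
n = p̂(1−p̂)(z/E)² = 0.439 × 0.561 × (1.282/0.05)² = 161.91 — call this n₀.
Finite-population correction with N = 307: n = n₀ / (1 + (n₀−1)/N) = 161.91 / 1.524 = 106.24
Round up: n = 107.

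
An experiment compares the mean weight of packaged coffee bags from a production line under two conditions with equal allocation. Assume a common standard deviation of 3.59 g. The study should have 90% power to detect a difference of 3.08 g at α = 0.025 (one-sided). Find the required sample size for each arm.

For two equal groups, n per group = 2·((z_α + z_β)·σ/δ)².
z_α = 1.960; z_β = 1.282 (power 90%).
n = 2 × (3.242 × 3.59 / 3.08)² = 2 × 14.28 = 28.56
Round up: n = 29 per group.

29 per group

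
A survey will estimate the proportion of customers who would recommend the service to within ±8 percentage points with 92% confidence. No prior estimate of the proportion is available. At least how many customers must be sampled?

For a proportion with margin E = 0.08 at 92% confidence, z = 1.751.
With no prior estimate, use p = 0.5, which maximizes p(1−p) at 0.25.
n = 0.25 × (z/E)² = 0.25 × (1.751/0.08)² = 119.77
Round up: n = 120.

n = 120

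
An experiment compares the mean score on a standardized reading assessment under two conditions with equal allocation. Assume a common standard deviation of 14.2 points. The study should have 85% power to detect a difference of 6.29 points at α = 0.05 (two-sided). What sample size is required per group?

For two equal groups, n per group = 2·((z_{α/2} + z_β)·σ/δ)².
z_{α/2} = 1.960; z_β = 1.036 (power 85%).
n = 2 × (2.996 × 14.2 / 6.29)² = 2 × 45.75 = 91.50
Round up: n = 92 per group.

92 per group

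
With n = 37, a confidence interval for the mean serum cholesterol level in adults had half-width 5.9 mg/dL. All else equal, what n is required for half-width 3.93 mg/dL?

Margin of error scales as 1/√n, so n₂ = n₁·(E₁/E₂)².
n₂ = 37 × (5.9/3.93)² = 37 × 2.254 = 83.40
Round up: n₂ = 84.

84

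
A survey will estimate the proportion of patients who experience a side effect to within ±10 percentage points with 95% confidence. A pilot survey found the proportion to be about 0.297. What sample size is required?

81

For a proportion with margin E = 0.1 at 95% confidence, z = 1.960.
n = p̂(1−p̂)(z/E)² = 0.297 × 0.703 × (1.960/0.1)² = 80.21
Round up: n = 81.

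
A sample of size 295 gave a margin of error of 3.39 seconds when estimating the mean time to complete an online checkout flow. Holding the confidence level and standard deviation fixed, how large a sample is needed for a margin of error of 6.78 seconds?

Margin of error scales as 1/√n, so n₂ = n₁·(E₁/E₂)².
n₂ = 295 × (3.39/6.78)² = 295 × 0.25 = 73.75
Round up: n₂ = 74.

n = 74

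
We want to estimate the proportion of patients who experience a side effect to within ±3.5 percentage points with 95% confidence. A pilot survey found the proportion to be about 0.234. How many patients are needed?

For a proportion with margin E = 0.035 at 95% confidence, z = 1.960.
n = p̂(1−p̂)(z/E)² = 0.234 × 0.766 × (1.960/0.035)² = 562.11
Round up: n = 563.

563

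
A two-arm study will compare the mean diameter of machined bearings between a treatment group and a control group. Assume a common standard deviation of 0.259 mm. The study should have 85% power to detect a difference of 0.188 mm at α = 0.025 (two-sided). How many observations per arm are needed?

For two equal groups, n per group = 2·((z_{α/2} + z_β)·σ/δ)².
z_{α/2} = 2.241; z_β = 1.036 (power 85%).
n = 2 × (3.277 × 0.259 / 0.188)² = 2 × 20.38 = 40.76
Round up: n = 41 per group.

41 per group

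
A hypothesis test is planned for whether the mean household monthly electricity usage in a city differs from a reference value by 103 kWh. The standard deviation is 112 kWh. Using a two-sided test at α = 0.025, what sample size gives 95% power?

For a one-sample z-test, n = ((z_{α/2} + z_β)·σ/δ)².
z_{α/2} = 2.241 (two-sided α = 0.025); z_β = 1.645 (power 95% → β = 0.05).
n = (3.886 × 112 / 103)² = 17.86
Round up: n = 18.

18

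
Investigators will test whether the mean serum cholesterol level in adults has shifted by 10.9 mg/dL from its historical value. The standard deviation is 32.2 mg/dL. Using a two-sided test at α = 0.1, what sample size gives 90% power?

For a one-sample z-test, n = ((z_{α/2} + z_β)·σ/δ)².
z_{α/2} = 1.645 (two-sided α = 0.1); z_β = 1.282 (power 90% → β = 0.1).
n = (2.927 × 32.2 / 10.9)² = 74.77
Round up: n = 75.

75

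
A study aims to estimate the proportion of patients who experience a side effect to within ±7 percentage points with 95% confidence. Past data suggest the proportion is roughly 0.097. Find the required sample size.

69

For a proportion with margin E = 0.07 at 95% confidence, z = 1.960.
n = p̂(1−p̂)(z/E)² = 0.097 × 0.903 × (1.960/0.07)² = 68.67
Round up: n = 69.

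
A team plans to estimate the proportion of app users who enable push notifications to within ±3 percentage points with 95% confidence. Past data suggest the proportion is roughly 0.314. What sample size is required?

For a proportion with margin E = 0.03 at 95% confidence, z = 1.960.
n = p̂(1−p̂)(z/E)² = 0.314 × 0.686 × (1.960/0.03)² = 919.44
Round up: n = 920.

920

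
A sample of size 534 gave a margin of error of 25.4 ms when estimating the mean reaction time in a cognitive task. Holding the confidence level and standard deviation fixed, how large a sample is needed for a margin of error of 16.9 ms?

Margin of error scales as 1/√n, so n₂ = n₁·(E₁/E₂)².
n₂ = 534 × (25.4/16.9)² = 534 × 2.259 = 1206.31
Round up: n₂ = 1207.

1207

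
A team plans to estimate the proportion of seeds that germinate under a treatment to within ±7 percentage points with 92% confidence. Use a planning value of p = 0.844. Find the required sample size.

83

For a proportion with margin E = 0.07 at 92% confidence, z = 1.751.
n = p̂(1−p̂)(z/E)² = 0.844 × 0.156 × (1.751/0.07)² = 82.38
Round up: n = 83.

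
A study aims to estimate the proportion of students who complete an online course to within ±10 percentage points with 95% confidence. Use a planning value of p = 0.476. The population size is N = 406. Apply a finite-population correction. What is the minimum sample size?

For a proportion with margin E = 0.1 at 95% confidence, z = 1.960.
n = p̂(1−p̂)(z/E)² = 0.476 × 0.524 × (1.960/0.1)² = 95.82 — call this n₀.
Finite-population correction with N = 406: n = n₀ / (1 + (n₀−1)/N) = 95.82 / 1.234 = 77.65
Round up: n = 78.

78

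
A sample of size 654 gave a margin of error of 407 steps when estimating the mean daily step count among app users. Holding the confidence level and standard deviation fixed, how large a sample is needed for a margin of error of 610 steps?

292

Margin of error scales as 1/√n, so n₂ = n₁·(E₁/E₂)².
n₂ = 654 × (407/610)² = 654 × 0.4452 = 291.16
Round up: n₂ = 292.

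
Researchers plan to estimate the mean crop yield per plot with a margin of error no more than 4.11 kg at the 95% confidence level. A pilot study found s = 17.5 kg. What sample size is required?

For a mean, the margin of error is E = z·σ/√n, so n = (zσ/E)².
At 95% confidence, z = 1.960.
n = (1.960 × 17.5 / 4.11)² = 69.65
Round up: n = 70.

70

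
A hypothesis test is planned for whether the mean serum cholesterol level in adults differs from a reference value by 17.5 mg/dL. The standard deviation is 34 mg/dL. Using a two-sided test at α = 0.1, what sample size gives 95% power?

For a one-sample z-test, n = ((z_{α/2} + z_β)·σ/δ)².
z_{α/2} = 1.645 (two-sided α = 0.1); z_β = 1.645 (power 95% → β = 0.05).
n = (3.290 × 34 / 17.5)² = 40.86
Round up: n = 41.

41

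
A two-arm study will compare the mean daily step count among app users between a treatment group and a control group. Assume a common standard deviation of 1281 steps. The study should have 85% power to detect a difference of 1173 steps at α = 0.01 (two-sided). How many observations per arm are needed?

For two equal groups, n per group = 2·((z_{α/2} + z_β)·σ/δ)².
z_{α/2} = 2.576; z_β = 1.036 (power 85%).
n = 2 × (3.612 × 1281 / 1173)² = 2 × 15.56 = 31.12
Round up: n = 32 per group.

32 per group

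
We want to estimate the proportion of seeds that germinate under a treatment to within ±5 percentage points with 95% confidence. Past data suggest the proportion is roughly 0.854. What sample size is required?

For a proportion with margin E = 0.05 at 95% confidence, z = 1.960.
n = p̂(1−p̂)(z/E)² = 0.854 × 0.146 × (1.960/0.05)² = 191.59
Round up: n = 192.

192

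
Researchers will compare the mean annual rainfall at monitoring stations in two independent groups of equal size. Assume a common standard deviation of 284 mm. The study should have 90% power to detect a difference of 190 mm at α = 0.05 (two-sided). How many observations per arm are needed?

47 per group

For two equal groups, n per group = 2·((z_{α/2} + z_β)·σ/δ)².
z_{α/2} = 1.960; z_β = 1.282 (power 90%).
n = 2 × (3.242 × 284 / 190)² = 2 × 23.48 = 46.96
Round up: n = 47 per group.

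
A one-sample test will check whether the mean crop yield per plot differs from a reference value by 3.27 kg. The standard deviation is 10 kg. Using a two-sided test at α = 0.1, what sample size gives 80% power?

58

For a one-sample z-test, n = ((z_{α/2} + z_β)·σ/δ)².
z_{α/2} = 1.645 (two-sided α = 0.1); z_β = 0.842 (power 80% → β = 0.2).
n = (2.487 × 10 / 3.27)² = 57.84
Round up: n = 58.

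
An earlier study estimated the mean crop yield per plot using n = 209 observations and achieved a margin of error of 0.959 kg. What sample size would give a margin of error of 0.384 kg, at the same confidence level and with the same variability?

Margin of error scales as 1/√n, so n₂ = n₁·(E₁/E₂)².
n₂ = 209 × (0.959/0.384)² = 209 × 6.237 = 1303.53
Round up: n₂ = 1304.

1304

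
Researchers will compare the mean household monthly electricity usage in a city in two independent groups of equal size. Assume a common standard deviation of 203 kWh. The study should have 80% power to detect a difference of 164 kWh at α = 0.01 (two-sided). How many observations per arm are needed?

For two equal groups, n per group = 2·((z_{α/2} + z_β)·σ/δ)².
z_{α/2} = 2.576; z_β = 0.842 (power 80%).
n = 2 × (3.418 × 203 / 164)² = 2 × 17.90 = 35.80
Round up: n = 36 per group.

36 per group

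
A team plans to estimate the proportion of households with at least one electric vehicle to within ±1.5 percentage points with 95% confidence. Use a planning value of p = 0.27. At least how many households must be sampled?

For a proportion with margin E = 0.015 at 95% confidence, z = 1.960.
n = p̂(1−p̂)(z/E)² = 0.27 × 0.73 × (1.960/0.015)² = 3365.24
Round up: n = 3366.

3366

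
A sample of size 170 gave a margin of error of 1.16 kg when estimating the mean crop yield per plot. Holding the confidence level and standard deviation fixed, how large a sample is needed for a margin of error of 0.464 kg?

1063

Margin of error scales as 1/√n, so n₂ = n₁·(E₁/E₂)².
n₂ = 170 × (1.16/0.464)² = 170 × 6.25 = 1062.50
Round up: n₂ = 1063.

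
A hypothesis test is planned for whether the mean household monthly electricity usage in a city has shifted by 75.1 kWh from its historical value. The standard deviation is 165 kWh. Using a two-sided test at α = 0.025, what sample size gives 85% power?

52

For a one-sample z-test, n = ((z_{α/2} + z_β)·σ/δ)².
z_{α/2} = 2.241 (two-sided α = 0.025); z_β = 1.036 (power 85% → β = 0.15).
n = (3.277 × 165 / 75.1)² = 51.84
Round up: n = 52.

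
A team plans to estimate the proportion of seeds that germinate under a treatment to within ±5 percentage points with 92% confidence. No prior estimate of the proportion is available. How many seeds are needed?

n = 307

For a proportion with margin E = 0.05 at 92% confidence, z = 1.751.
With no prior estimate, use p = 0.5, which maximizes p(1−p) at 0.25.
n = 0.25 × (z/E)² = 0.25 × (1.751/0.05)² = 306.60
Round up: n = 307.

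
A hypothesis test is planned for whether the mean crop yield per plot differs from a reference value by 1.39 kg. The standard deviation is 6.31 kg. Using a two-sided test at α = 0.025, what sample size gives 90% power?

For a one-sample z-test, n = ((z_{α/2} + z_β)·σ/δ)².
z_{α/2} = 2.241 (two-sided α = 0.025); z_β = 1.282 (power 90% → β = 0.1).
n = (3.523 × 6.31 / 1.39)² = 255.77
Round up: n = 256.

n = 256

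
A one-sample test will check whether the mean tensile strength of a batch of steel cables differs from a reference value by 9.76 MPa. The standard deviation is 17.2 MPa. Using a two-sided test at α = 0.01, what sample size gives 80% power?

37

For a one-sample z-test, n = ((z_{α/2} + z_β)·σ/δ)².
z_{α/2} = 2.576 (two-sided α = 0.01); z_β = 0.842 (power 80% → β = 0.2).
n = (3.418 × 17.2 / 9.76)² = 36.28
Round up: n = 37.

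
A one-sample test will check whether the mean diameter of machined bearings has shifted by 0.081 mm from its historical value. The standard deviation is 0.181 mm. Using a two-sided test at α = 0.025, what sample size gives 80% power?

48

For a one-sample z-test, n = ((z_{α/2} + z_β)·σ/δ)².
z_{α/2} = 2.241 (two-sided α = 0.025); z_β = 0.842 (power 80% → β = 0.2).
n = (3.083 × 0.181 / 0.081)² = 47.46
Round up: n = 48.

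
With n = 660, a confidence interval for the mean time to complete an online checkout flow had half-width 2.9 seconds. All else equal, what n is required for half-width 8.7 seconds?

74

Margin of error scales as 1/√n, so n₂ = n₁·(E₁/E₂)².
n₂ = 660 × (2.9/8.7)² = 660 × 0.1111 = 73.33
Round up: n₂ = 74.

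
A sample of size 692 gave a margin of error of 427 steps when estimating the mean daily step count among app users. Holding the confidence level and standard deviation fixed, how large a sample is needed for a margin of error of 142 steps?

Margin of error scales as 1/√n, so n₂ = n₁·(E₁/E₂)².
n₂ = 692 × (427/142)² = 692 × 9.042 = 6257.06
Round up: n₂ = 6258.

6258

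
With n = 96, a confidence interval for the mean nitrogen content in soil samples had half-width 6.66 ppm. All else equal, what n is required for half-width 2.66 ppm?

n = 602

Margin of error scales as 1/√n, so n₂ = n₁·(E₁/E₂)².
n₂ = 96 × (6.66/2.66)² = 96 × 6.269 = 601.82
Round up: n₂ = 602.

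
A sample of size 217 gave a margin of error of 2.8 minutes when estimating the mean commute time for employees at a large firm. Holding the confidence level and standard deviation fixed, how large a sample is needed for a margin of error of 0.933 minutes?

Margin of error scales as 1/√n, so n₂ = n₁·(E₁/E₂)².
n₂ = 217 × (2.8/0.933)² = 217 × 9.006 = 1954.30
Round up: n₂ = 1955.

1955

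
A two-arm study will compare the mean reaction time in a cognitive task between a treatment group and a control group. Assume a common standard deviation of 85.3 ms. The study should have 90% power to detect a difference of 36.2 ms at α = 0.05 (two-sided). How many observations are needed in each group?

For two equal groups, n per group = 2·((z_{α/2} + z_β)·σ/δ)².
z_{α/2} = 1.960; z_β = 1.282 (power 90%).
n = 2 × (3.242 × 85.3 / 36.2)² = 2 × 58.36 = 116.72
Round up: n = 117 per group.

117 per group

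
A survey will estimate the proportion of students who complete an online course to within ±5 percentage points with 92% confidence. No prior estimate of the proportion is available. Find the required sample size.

For a proportion with margin E = 0.05 at 92% confidence, z = 1.751.
With no prior estimate, use p = 0.5, which maximizes p(1−p) at 0.25.
n = 0.25 × (z/E)² = 0.25 × (1.751/0.05)² = 306.60
Round up: n = 307.

307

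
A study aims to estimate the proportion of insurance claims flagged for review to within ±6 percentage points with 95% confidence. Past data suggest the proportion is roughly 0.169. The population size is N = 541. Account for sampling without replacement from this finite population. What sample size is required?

118

For a proportion with margin E = 0.06 at 95% confidence, z = 1.960.
n = p̂(1−p̂)(z/E)² = 0.169 × 0.831 × (1.960/0.06)² = 149.86 — call this n₀.
Finite-population correction with N = 541: n = n₀ / (1 + (n₀−1)/N) = 149.86 / 1.275 = 117.54
Round up: n = 118.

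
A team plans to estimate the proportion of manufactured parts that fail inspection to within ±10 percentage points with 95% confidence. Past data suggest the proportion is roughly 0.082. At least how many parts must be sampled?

29

For a proportion with margin E = 0.1 at 95% confidence, z = 1.960.
n = p̂(1−p̂)(z/E)² = 0.082 × 0.918 × (1.960/0.1)² = 28.92
Round up: n = 29.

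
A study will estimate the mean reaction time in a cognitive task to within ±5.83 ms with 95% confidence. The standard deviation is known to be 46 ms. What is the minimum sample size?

For a mean, the margin of error is E = z·σ/√n, so n = (zσ/E)².
At 95% confidence, z = 1.960.
n = (1.960 × 46 / 5.83)² = 239.16
Round up: n = 240.

240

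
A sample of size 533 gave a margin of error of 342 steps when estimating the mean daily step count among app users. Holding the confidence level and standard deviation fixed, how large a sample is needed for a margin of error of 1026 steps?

Margin of error scales as 1/√n, so n₂ = n₁·(E₁/E₂)².
n₂ = 533 × (342/1026)² = 533 × 0.1111 = 59.22
Round up: n₂ = 60.

60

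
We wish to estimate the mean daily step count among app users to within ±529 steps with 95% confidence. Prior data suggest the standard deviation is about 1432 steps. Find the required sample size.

For a mean, the margin of error is E = z·σ/√n, so n = (zσ/E)².
At 95% confidence, z = 1.960.
n = (1.960 × 1432 / 529)² = 28.15
Round up: n = 29.

29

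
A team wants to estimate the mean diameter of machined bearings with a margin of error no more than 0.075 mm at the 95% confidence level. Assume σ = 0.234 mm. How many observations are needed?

For a mean, the margin of error is E = z·σ/√n, so n = (zσ/E)².
At 95% confidence, z = 1.960.
n = (1.960 × 0.234 / 0.075)² = 37.40
Round up: n = 38.

38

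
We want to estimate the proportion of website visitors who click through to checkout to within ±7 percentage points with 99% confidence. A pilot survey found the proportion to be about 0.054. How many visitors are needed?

70

For a proportion with margin E = 0.07 at 99% confidence, z = 2.576.
n = p̂(1−p̂)(z/E)² = 0.054 × 0.946 × (2.576/0.07)² = 69.18
Round up: n = 70.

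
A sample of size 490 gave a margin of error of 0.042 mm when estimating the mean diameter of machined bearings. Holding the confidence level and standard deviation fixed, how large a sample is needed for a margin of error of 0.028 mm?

1103

Margin of error scales as 1/√n, so n₂ = n₁·(E₁/E₂)².
n₂ = 490 × (0.042/0.028)² = 490 × 2.25 = 1102.50
Round up: n₂ = 1103.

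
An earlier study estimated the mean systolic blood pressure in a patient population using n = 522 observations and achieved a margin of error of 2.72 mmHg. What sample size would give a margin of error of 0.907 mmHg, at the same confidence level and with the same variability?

Margin of error scales as 1/√n, so n₂ = n₁·(E₁/E₂)².
n₂ = 522 × (2.72/0.907)² = 522 × 8.993 = 4694.35
Round up: n₂ = 4695.

4695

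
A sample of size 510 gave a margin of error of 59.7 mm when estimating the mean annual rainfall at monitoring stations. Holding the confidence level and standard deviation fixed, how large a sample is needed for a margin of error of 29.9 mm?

Margin of error scales as 1/√n, so n₂ = n₁·(E₁/E₂)².
n₂ = 510 × (59.7/29.9)² = 510 × 3.987 = 2033.37
Round up: n₂ = 2034.

n = 2034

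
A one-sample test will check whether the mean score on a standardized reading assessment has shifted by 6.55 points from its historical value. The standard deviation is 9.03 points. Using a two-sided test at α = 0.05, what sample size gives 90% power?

n = 20

For a one-sample z-test, n = ((z_{α/2} + z_β)·σ/δ)².
z_{α/2} = 1.960 (two-sided α = 0.05); z_β = 1.282 (power 90% → β = 0.1).
n = (3.242 × 9.03 / 6.55)² = 19.98
Round up: n = 20.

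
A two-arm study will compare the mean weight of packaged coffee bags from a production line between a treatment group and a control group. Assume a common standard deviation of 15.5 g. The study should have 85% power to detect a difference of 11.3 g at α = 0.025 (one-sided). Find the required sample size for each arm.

For two equal groups, n per group = 2·((z_α + z_β)·σ/δ)².
z_α = 1.960; z_β = 1.036 (power 85%).
n = 2 × (2.996 × 15.5 / 11.3)² = 2 × 16.89 = 33.78
Round up: n = 34 per group.

34 per group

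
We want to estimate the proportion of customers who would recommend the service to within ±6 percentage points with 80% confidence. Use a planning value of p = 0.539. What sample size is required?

114

For a proportion with margin E = 0.06 at 80% confidence, z = 1.282.
n = p̂(1−p̂)(z/E)² = 0.539 × 0.461 × (1.282/0.06)² = 113.44
Round up: n = 114.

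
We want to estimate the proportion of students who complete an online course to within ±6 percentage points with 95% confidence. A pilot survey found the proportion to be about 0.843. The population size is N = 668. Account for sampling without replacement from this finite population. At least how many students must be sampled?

117

For a proportion with margin E = 0.06 at 95% confidence, z = 1.960.
n = p̂(1−p̂)(z/E)² = 0.843 × 0.157 × (1.960/0.06)² = 141.23 — call this n₀.
Finite-population correction with N = 668: n = n₀ / (1 + (n₀−1)/N) = 141.23 / 1.21 = 116.72
Round up: n = 117.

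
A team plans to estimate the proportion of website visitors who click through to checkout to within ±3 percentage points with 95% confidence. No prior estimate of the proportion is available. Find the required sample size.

1068

For a proportion with margin E = 0.03 at 95% confidence, z = 1.960.
With no prior estimate, use p = 0.5, which maximizes p(1−p) at 0.25.
n = 0.25 × (z/E)² = 0.25 × (1.960/0.03)² = 1067.11
Round up: n = 1068.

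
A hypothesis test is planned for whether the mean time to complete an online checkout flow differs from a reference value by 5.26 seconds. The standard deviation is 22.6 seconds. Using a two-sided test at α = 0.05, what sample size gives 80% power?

145

For a one-sample z-test, n = ((z_{α/2} + z_β)·σ/δ)².
z_{α/2} = 1.960 (two-sided α = 0.05); z_β = 0.842 (power 80% → β = 0.2).
n = (2.802 × 22.6 / 5.26)² = 144.94
Round up: n = 145.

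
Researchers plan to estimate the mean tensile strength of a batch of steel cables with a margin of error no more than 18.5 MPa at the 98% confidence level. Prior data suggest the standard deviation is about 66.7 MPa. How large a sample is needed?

For a mean, the margin of error is E = z·σ/√n, so n = (zσ/E)².
At 98% confidence, z = 2.326.
n = (2.326 × 66.7 / 18.5)² = 70.33
Round up: n = 71.

71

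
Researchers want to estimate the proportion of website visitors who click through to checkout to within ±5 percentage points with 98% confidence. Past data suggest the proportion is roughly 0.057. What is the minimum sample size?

117

For a proportion with margin E = 0.05 at 98% confidence, z = 2.326.
n = p̂(1−p̂)(z/E)² = 0.057 × 0.943 × (2.326/0.05)² = 116.32
Round up: n = 117.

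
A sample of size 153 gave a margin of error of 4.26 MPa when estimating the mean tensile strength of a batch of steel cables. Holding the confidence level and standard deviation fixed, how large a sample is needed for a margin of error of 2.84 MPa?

345

Margin of error scales as 1/√n, so n₂ = n₁·(E₁/E₂)².
n₂ = 153 × (4.26/2.84)² = 153 × 2.25 = 344.25
Round up: n₂ = 345.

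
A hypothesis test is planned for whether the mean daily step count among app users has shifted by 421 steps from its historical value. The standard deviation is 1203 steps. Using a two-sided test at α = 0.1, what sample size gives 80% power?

For a one-sample z-test, n = ((z_{α/2} + z_β)·σ/δ)².
z_{α/2} = 1.645 (two-sided α = 0.1); z_β = 0.842 (power 80% → β = 0.2).
n = (2.487 × 1203 / 421)² = 50.50
Round up: n = 51.

51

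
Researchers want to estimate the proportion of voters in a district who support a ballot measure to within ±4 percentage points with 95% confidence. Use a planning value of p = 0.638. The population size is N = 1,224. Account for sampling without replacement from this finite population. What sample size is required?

382

For a proportion with margin E = 0.04 at 95% confidence, z = 1.960.
n = p̂(1−p̂)(z/E)² = 0.638 × 0.362 × (1.960/0.04)² = 554.53 — call this n₀.
Finite-population correction with N = 1,224: n = n₀ / (1 + (n₀−1)/N) = 554.53 / 1.452 = 381.91
Round up: n = 382.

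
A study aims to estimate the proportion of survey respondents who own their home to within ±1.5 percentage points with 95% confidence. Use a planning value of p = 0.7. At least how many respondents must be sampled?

For a proportion with margin E = 0.015 at 95% confidence, z = 1.960.
n = p̂(1−p̂)(z/E)² = 0.7 × 0.3 × (1.960/0.015)² = 3585.49
Round up: n = 3586.

3586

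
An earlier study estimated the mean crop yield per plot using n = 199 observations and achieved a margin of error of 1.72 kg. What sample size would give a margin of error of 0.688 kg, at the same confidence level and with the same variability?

1244

Margin of error scales as 1/√n, so n₂ = n₁·(E₁/E₂)².
n₂ = 199 × (1.72/0.688)² = 199 × 6.25 = 1243.75
Round up: n₂ = 1244.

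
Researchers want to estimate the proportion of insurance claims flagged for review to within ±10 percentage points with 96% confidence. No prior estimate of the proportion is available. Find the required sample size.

106

For a proportion with margin E = 0.1 at 96% confidence, z = 2.054.
With no prior estimate, use p = 0.5, which maximizes p(1−p) at 0.25.
n = 0.25 × (z/E)² = 0.25 × (2.054/0.1)² = 105.47
Round up: n = 106.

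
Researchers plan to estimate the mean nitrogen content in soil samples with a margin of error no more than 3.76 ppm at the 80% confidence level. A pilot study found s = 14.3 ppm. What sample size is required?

24

For a mean, the margin of error is E = z·σ/√n, so n = (zσ/E)².
At 80% confidence, z = 1.282.
n = (1.282 × 14.3 / 3.76)² = 23.77
Round up: n = 24.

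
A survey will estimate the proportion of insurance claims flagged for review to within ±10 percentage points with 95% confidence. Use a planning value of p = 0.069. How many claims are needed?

25

For a proportion with margin E = 0.1 at 95% confidence, z = 1.960.
n = p̂(1−p̂)(z/E)² = 0.069 × 0.931 × (1.960/0.1)² = 24.68
Round up: n = 25.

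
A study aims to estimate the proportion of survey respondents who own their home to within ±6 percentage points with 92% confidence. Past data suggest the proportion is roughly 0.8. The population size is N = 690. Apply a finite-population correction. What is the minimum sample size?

n = 114

For a proportion with margin E = 0.06 at 92% confidence, z = 1.751.
n = p̂(1−p̂)(z/E)² = 0.8 × 0.2 × (1.751/0.06)² = 136.27 — call this n₀.
Finite-population correction with N = 690: n = n₀ / (1 + (n₀−1)/N) = 136.27 / 1.196 = 113.94
Round up: n = 114.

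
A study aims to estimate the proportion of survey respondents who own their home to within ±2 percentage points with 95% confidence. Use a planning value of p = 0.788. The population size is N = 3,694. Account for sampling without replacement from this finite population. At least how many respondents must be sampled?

For a proportion with margin E = 0.02 at 95% confidence, z = 1.960.
n = p̂(1−p̂)(z/E)² = 0.788 × 0.212 × (1.960/0.02)² = 1604.41 — call this n₀.
Finite-population correction with N = 3,694: n = n₀ / (1 + (n₀−1)/N) = 1604.41 / 1.434 = 1118.84
Round up: n = 1119.

1119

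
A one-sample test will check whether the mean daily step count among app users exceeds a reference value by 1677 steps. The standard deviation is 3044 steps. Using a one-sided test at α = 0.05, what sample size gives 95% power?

For a one-sample z-test, n = ((z_α + z_β)·σ/δ)².
z_α = 1.645 (one-sided α = 0.05); z_β = 1.645 (power 95% → β = 0.05).
n = (3.290 × 3044 / 1677)² = 35.66
Round up: n = 36.

36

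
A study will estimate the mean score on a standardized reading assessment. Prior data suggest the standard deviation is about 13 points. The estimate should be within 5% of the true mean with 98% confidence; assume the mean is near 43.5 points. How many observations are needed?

194

For a mean, the margin of error is E = z·σ/√n, so n = (zσ/E)².
At 98% confidence, z = 2.326.
E = 5% of 43.5 = 2.175 points.
n = (2.326 × 13 / 2.175)² = 193.28
Round up: n = 194.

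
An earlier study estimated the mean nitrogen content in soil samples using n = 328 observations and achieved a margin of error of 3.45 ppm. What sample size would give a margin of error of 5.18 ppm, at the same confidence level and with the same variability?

146

Margin of error scales as 1/√n, so n₂ = n₁·(E₁/E₂)².
n₂ = 328 × (3.45/5.18)² = 328 × 0.4436 = 145.50
Round up: n₂ = 146.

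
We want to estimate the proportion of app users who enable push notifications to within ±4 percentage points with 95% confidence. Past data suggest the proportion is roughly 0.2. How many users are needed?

385

For a proportion with margin E = 0.04 at 95% confidence, z = 1.960.
n = p̂(1−p̂)(z/E)² = 0.2 × 0.8 × (1.960/0.04)² = 384.16
Round up: n = 385.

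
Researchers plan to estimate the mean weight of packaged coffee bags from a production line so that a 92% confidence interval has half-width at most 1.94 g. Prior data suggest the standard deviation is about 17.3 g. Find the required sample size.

For a mean, the margin of error is E = z·σ/√n, so n = (zσ/E)².
At 92% confidence, z = 1.751.
n = (1.751 × 17.3 / 1.94)² = 243.82
Round up: n = 244.

244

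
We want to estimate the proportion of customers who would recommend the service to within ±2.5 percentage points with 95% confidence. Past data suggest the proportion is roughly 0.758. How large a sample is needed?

1128

For a proportion with margin E = 0.025 at 95% confidence, z = 1.960.
n = p̂(1−p̂)(z/E)² = 0.758 × 0.242 × (1.960/0.025)² = 1127.50
Round up: n = 1128.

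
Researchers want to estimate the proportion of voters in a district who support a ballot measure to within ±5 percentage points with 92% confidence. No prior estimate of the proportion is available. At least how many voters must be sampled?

For a proportion with margin E = 0.05 at 92% confidence, z = 1.751.
With no prior estimate, use p = 0.5, which maximizes p(1−p) at 0.25.
n = 0.25 × (z/E)² = 0.25 × (1.751/0.05)² = 306.60
Round up: n = 307.

307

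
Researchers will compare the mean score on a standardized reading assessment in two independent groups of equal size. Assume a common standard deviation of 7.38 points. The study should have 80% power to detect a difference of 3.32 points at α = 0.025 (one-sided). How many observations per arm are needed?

78 per group

For two equal groups, n per group = 2·((z_α + z_β)·σ/δ)².
z_α = 1.960; z_β = 0.842 (power 80%).
n = 2 × (2.802 × 7.38 / 3.32)² = 2 × 38.79 = 77.58
Round up: n = 78 per group.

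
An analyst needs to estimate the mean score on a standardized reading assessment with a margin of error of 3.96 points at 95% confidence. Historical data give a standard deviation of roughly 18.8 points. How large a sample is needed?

n = 87

For a mean, the margin of error is E = z·σ/√n, so n = (zσ/E)².
At 95% confidence, z = 1.960.
n = (1.960 × 18.8 / 3.96)² = 86.58
Round up: n = 87.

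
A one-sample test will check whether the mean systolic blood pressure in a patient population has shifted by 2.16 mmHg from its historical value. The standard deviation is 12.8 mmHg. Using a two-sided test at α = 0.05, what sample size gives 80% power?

For a one-sample z-test, n = ((z_{α/2} + z_β)·σ/δ)².
z_{α/2} = 1.960 (two-sided α = 0.05); z_β = 0.842 (power 80% → β = 0.2).
n = (2.802 × 12.8 / 2.16)² = 275.71
Round up: n = 276.

n = 276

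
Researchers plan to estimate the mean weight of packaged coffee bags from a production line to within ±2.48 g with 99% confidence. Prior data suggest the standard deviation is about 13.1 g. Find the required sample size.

n = 186

For a mean, the margin of error is E = z·σ/√n, so n = (zσ/E)².
At 99% confidence, z = 2.576.
n = (2.576 × 13.1 / 2.48)² = 185.15
Round up: n = 186.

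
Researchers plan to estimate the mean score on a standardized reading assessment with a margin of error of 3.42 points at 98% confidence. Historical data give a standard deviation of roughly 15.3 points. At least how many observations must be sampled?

For a mean, the margin of error is E = z·σ/√n, so n = (zσ/E)².
At 98% confidence, z = 2.326.
n = (2.326 × 15.3 / 3.42)² = 108.28
Round up: n = 109.

n = 109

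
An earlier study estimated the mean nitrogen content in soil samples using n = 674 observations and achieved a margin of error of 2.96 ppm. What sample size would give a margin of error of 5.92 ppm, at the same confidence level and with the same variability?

169

Margin of error scales as 1/√n, so n₂ = n₁·(E₁/E₂)².
n₂ = 674 × (2.96/5.92)² = 674 × 0.25 = 168.50
Round up: n₂ = 169.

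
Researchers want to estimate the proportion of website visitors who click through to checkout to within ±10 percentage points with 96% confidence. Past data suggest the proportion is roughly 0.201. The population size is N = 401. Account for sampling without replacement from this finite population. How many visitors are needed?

59

For a proportion with margin E = 0.1 at 96% confidence, z = 2.054.
n = p̂(1−p̂)(z/E)² = 0.201 × 0.799 × (2.054/0.1)² = 67.76 — call this n₀.
Finite-population correction with N = 401: n = n₀ / (1 + (n₀−1)/N) = 67.76 / 1.166 = 58.11
Round up: n = 59.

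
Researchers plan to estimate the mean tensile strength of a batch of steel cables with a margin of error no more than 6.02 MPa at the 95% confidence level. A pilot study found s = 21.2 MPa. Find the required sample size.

n = 48

For a mean, the margin of error is E = z·σ/√n, so n = (zσ/E)².
At 95% confidence, z = 1.960.
n = (1.960 × 21.2 / 6.02)² = 47.64
Round up: n = 48.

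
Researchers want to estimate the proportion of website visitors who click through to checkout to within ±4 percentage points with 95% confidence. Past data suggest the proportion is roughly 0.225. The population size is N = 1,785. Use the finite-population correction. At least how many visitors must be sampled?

n = 340

For a proportion with margin E = 0.04 at 95% confidence, z = 1.960.
n = p̂(1−p̂)(z/E)² = 0.225 × 0.775 × (1.960/0.04)² = 418.67 — call this n₀.
Finite-population correction with N = 1,785: n = n₀ / (1 + (n₀−1)/N) = 418.67 / 1.234 = 339.28
Round up: n = 340.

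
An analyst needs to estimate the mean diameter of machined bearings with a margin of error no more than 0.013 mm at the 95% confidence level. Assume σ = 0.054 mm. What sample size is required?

67

For a mean, the margin of error is E = z·σ/√n, so n = (zσ/E)².
At 95% confidence, z = 1.960.
n = (1.960 × 0.054 / 0.013)² = 66.28
Round up: n = 67.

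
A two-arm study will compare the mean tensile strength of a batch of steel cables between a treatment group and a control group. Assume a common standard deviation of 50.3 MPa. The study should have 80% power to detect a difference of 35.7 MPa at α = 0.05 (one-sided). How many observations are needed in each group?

25 per group

For two equal groups, n per group = 2·((z_α + z_β)·σ/δ)².
z_α = 1.645; z_β = 0.842 (power 80%).
n = 2 × (2.487 × 50.3 / 35.7)² = 2 × 12.28 = 24.56
Round up: n = 25 per group.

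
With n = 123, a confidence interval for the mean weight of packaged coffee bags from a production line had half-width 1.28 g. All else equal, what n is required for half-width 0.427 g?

Margin of error scales as 1/√n, so n₂ = n₁·(E₁/E₂)².
n₂ = 123 × (1.28/0.427)² = 123 × 8.986 = 1105.28
Round up: n₂ = 1106.

1106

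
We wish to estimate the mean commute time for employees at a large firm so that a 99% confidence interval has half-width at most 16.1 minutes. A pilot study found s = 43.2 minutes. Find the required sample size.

For a mean, the margin of error is E = z·σ/√n, so n = (zσ/E)².
At 99% confidence, z = 2.576.
n = (2.576 × 43.2 / 16.1)² = 47.78
Round up: n = 48.

48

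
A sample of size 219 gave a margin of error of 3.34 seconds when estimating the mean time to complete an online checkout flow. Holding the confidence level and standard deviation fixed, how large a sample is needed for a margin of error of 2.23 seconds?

Margin of error scales as 1/√n, so n₂ = n₁·(E₁/E₂)².
n₂ = 219 × (3.34/2.23)² = 219 × 2.243 = 491.22
Round up: n₂ = 492.

n = 492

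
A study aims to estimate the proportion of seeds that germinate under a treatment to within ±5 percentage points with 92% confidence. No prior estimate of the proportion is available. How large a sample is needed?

307

For a proportion with margin E = 0.05 at 92% confidence, z = 1.751.
With no prior estimate, use p = 0.5, which maximizes p(1−p) at 0.25.
n = 0.25 × (z/E)² = 0.25 × (1.751/0.05)² = 306.60
Round up: n = 307.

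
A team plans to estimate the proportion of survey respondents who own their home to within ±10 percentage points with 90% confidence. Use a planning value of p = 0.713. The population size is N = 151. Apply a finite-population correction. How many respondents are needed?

41

For a proportion with margin E = 0.1 at 90% confidence, z = 1.645.
n = p̂(1−p̂)(z/E)² = 0.713 × 0.287 × (1.645/0.1)² = 55.37 — call this n₀.
Finite-population correction with N = 151: n = n₀ / (1 + (n₀−1)/N) = 55.37 / 1.36 = 40.71
Round up: n = 41.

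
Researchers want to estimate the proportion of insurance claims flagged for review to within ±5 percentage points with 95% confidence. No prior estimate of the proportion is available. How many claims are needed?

n = 385

For a proportion with margin E = 0.05 at 95% confidence, z = 1.960.
With no prior estimate, use p = 0.5, which maximizes p(1−p) at 0.25.
n = 0.25 × (z/E)² = 0.25 × (1.960/0.05)² = 384.16
Round up: n = 385.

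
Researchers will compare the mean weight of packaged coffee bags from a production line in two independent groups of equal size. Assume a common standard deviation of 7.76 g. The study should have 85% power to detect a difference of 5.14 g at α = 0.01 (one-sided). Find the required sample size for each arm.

For two equal groups, n per group = 2·((z_α + z_β)·σ/δ)².
z_α = 2.326; z_β = 1.036 (power 85%).
n = 2 × (3.362 × 7.76 / 5.14)² = 2 × 25.76 = 51.52
Round up: n = 52 per group.

52 per group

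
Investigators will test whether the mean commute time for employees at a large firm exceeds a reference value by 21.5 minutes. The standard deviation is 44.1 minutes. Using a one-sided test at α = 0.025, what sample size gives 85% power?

For a one-sample z-test, n = ((z_α + z_β)·σ/δ)².
z_α = 1.960 (one-sided α = 0.025); z_β = 1.036 (power 85% → β = 0.15).
n = (2.996 × 44.1 / 21.5)² = 37.76
Round up: n = 38.

38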